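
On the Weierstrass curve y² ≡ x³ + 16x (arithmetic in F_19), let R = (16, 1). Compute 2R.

(17, 6)

tangent at (16, 1): λ = (3·16² + 16)/(2·1) ≡ 5/2. 2⁻¹ ≡ 10 (mod 19) since 2·10 = 20 ≡ 1, so λ ≡ 5·10 ≡ 12.
  x = λ² - 16 - 16 = 144 - 32 ≡ 17; y = λ·(16 - 17) - 1 ≡ 6. → (17, 6)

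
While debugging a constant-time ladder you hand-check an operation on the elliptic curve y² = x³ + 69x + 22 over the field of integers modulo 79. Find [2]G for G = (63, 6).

(4, 21)

tangent at (63, 6): λ = (3·63² + 69)/(2·6) ≡ 47/12. 12⁻¹ ≡ 33 (mod 79), so λ ≡ 47·33 ≡ 50.
  x = λ² - 63 - 63 = 2500 - 126 ≡ 4; y = λ·(63 - 4) - 6 ≡ 21. → (4, 21)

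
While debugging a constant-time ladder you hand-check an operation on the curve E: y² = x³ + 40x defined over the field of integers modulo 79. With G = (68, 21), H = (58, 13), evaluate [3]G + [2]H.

(37, 54)

First 3G:
Repeated addition: build up to 3G.
2G: tangent at (68, 21): λ = (3·68² + 40)/(2·21) ≡ 8/42. 42⁻¹ ≡ 32 (mod 79), so λ ≡ 8·32 ≡ 19.
  x = λ² - 68 - 68 = 361 - 136 ≡ 67; y = λ·(68 - 67) - 21 ≡ 77. → (67, 77)
3G: (67, 77) + (68, 21). λ = (21 - 77)/(68 - 67) ≡ 23/1 mod 79. 1⁻¹ ≡ 1 (mod 79) since 1·1 = 1 ≡ 1, so λ ≡ 23.
  x = λ² - 67 - 68 = 529 - 135 ≡ 78; y = λ·(67 - 78) - 77 ≡ 65. → (78, 65)
3G = (78, 65).
Next 2H:
Repeated addition: build up to 2H.
2H: tangent at (58, 13): λ = (3·58² + 40)/(2·13) ≡ 20/26. 26⁻¹ ≡ 76 (mod 79) since 26·76 = 1976 ≡ 1, so λ ≡ 20·76 ≡ 19.
  x = λ² - 58 - 58 = 361 - 116 ≡ 8; y = λ·(58 - 8) - 13 ≡ 68. → (8, 68)
2H = (8, 68).
Finally 3G + 2H:
(78, 65) + (8, 68). λ = (68 - 65)/(8 - 78) ≡ 3/9 mod 79. 9⁻¹ ≡ 44 (mod 79), so λ ≡ 53.
  x = λ² - 78 - 8 = 2809 - 86 ≡ 37; y = λ·(78 - 37) - 65 ≡ 54. → (37, 54)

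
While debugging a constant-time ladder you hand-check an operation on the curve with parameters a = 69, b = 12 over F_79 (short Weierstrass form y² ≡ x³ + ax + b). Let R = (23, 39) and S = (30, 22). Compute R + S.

(19, 19)

(23, 39) + (30, 22). λ = (22 - 39)/(30 - 23) ≡ 62/7 mod 79. 7⁻¹ ≡ 34 (mod 79), so λ ≡ 54.
  x = λ² - 23 - 30 = 2916 - 53 ≡ 19; y = λ·(23 - 19) - 39 ≡ 19. → (19, 19)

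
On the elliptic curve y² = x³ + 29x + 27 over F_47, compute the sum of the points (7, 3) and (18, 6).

(38, 27)

(7, 3) + (18, 6). λ = (6 - 3)/(18 - 7) ≡ 3/11 mod 47. 11⁻¹ ≡ 30 (mod 47), so λ ≡ 43.
  x = λ² - 7 - 18 = 1849 - 25 ≡ 38; y = λ·(7 - 38) - 3 ≡ 27. → (38, 27)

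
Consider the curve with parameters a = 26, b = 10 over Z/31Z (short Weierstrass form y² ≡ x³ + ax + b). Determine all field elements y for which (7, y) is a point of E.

x³ + 26x + 10 = 535 ≡ 8 (mod 31).
Square roots of 8 mod 31: 15 and 16 (since 15² = 225 ≡ 8).

15, 16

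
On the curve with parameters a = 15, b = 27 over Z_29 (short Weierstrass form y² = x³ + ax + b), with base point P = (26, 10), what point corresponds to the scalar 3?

(24, 1)

Repeated addition: build up to 3P.
2P: tangent at (26, 10): λ = (3·26² + 15)/(2·10) ≡ 13/20. 20⁻¹ ≡ 16 (mod 29), so λ ≡ 13·16 ≡ 5.
  x = λ² - 26 - 26 = 25 - 52 ≡ 2; y = λ·(26 - 2) - 10 ≡ 23. → (2, 23)
3P: (2, 23) + (26, 10). λ = (10 - 23)/(26 - 2) ≡ 16/24 mod 29. 24⁻¹ ≡ 23 (mod 29), so λ ≡ 20.
  x = λ² - 2 - 26 = 400 - 28 ≡ 24; y = λ·(2 - 24) - 23 ≡ 1. → (24, 1)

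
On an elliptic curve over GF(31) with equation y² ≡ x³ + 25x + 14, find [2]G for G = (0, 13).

tangent at (0, 13): λ = (3·0² + 25)/(2·13) ≡ 25/26. 26⁻¹ ≡ 6 (mod 31), so λ ≡ 25·6 ≡ 26.
  x = λ² - 0 - 0 = 676 - 0 ≡ 25; y = λ·(0 - 25) - 13 ≡ 19. → (25, 19)

(25, 19)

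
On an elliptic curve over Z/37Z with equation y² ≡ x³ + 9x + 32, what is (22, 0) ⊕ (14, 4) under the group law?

(29, 22)

(22, 0) + (14, 4). λ = (4 - 0)/(14 - 22) ≡ 4/29 mod 37. 29⁻¹ ≡ 23 (mod 37), so λ ≡ 18.
  x = λ² - 22 - 14 = 324 - 36 ≡ 29; y = λ·(22 - 29) - 0 ≡ 22. → (29, 22)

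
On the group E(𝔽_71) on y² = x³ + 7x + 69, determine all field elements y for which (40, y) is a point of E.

x³ + 7x + 69 = 64349 ≡ 23 (mod 71).
23 is a non-residue mod 71; no y exists.

none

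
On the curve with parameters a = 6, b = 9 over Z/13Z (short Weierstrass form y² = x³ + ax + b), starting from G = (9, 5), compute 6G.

Double-and-add on 6 = (110)₂. Start with G = (9, 5) for the leading 1-bit.
double: tangent at (9, 5): λ = (3·9² + 6)/(2·5) ≡ 2/10. 10⁻¹ ≡ 4 (mod 13) since 10·4 = 40 ≡ 1, so λ ≡ 2·4 ≡ 8.
  x = λ² - 9 - 9 = 64 - 18 ≡ 7; y = λ·(9 - 7) - 5 ≡ 11. → (7, 11)
add G: (7, 11) + (9, 5). λ = (5 - 11)/(9 - 7) ≡ 7/2 mod 13. 2⁻¹ ≡ 7 (mod 13), so λ ≡ 10.
  x = λ² - 7 - 9 = 100 - 16 ≡ 6; y = λ·(7 - 6) - 11 ≡ 12. → (6, 12)
double: tangent at (6, 12): λ = (3·6² + 6)/(2·12) ≡ 10/11. 11⁻¹ ≡ 6 (mod 13) since 11·6 = 66 ≡ 1, so λ ≡ 10·6 ≡ 8.
  x = λ² - 6 - 6 = 64 - 12 ≡ 0; y = λ·(6 - 0) - 12 ≡ 10. → (0, 10)

(0, 10)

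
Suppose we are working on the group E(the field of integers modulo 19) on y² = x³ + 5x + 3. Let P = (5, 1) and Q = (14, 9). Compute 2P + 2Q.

First 2P:
Repeated addition: build up to 2P.
2P: tangent at (5, 1): λ = (3·5² + 5)/(2·1) ≡ 4/2. 2⁻¹ ≡ 10 (mod 19), so λ ≡ 4·10 ≡ 2.
  x = λ² - 5 - 5 = 4 - 10 ≡ 13; y = λ·(5 - 13) - 1 ≡ 2. → (13, 2)
2P = (13, 2).
Next 2Q:
Repeated addition: build up to 2Q.
2Q: tangent at (14, 9): λ = (3·14² + 5)/(2·9) ≡ 4/18. 18⁻¹ ≡ 18 (mod 19) since 18·18 = 324 ≡ 1, so λ ≡ 4·18 ≡ 15.
  x = λ² - 14 - 14 = 225 - 28 ≡ 7; y = λ·(14 - 7) - 9 ≡ 1. → (7, 1)
2Q = (7, 1).
Finally 2P + 2Q:
(13, 2) + (7, 1). λ = (1 - 2)/(7 - 13) ≡ 18/13 mod 19. 13⁻¹ ≡ 3 (mod 19) since 13·3 = 39 ≡ 1, so λ ≡ 16.
  x = λ² - 13 - 7 = 256 - 20 ≡ 8; y = λ·(13 - 8) - 2 ≡ 2. → (8, 2)

(8, 2)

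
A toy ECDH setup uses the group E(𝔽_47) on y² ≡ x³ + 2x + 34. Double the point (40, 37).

(1, 32)

tangent at (40, 37): λ = (3·40² + 2)/(2·37) ≡ 8/27. 27⁻¹ ≡ 7 (mod 47), so λ ≡ 8·7 ≡ 9.
  x = λ² - 40 - 40 = 81 - 80 ≡ 1; y = λ·(40 - 1) - 37 ≡ 32. → (1, 32)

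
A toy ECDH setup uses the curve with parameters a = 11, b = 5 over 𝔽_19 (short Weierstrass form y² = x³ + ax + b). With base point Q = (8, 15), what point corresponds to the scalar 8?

(9, 15)

Double-and-add on 8 = (1000)₂. Start with Q = (8, 15) for the leading 1-bit.
double: tangent at (8, 15): λ = (3·8² + 11)/(2·15) ≡ 13/11. 11⁻¹ ≡ 7 (mod 19), so λ ≡ 13·7 ≡ 15.
  x = λ² - 8 - 8 = 225 - 16 ≡ 0; y = λ·(8 - 0) - 15 ≡ 10. → (0, 10)
double: tangent at (0, 10): λ = (3·0² + 11)/(2·10) ≡ 11/1. 1⁻¹ ≡ 1 (mod 19) since 1·1 = 1 ≡ 1, so λ ≡ 11·1 ≡ 11.
  x = λ² - 0 - 0 = 121 - 0 ≡ 7; y = λ·(0 - 7) - 10 ≡ 8. → (7, 8)
double: tangent at (7, 8): λ = (3·7² + 11)/(2·8) ≡ 6/16. 16⁻¹ ≡ 6 (mod 19), so λ ≡ 6·6 ≡ 17.
  x = λ² - 7 - 7 = 289 - 14 ≡ 9; y = λ·(7 - 9) - 8 ≡ 15. → (9, 15)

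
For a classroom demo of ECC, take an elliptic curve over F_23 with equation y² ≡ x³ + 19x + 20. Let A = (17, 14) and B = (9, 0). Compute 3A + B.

(13, 7)

First 3A:
Repeated addition: build up to 3A.
2A: tangent at (17, 14): λ = (3·17² + 19)/(2·14) ≡ 12/5. 5⁻¹ ≡ 14 (mod 23), so λ ≡ 12·14 ≡ 7.
  x = λ² - 17 - 17 = 49 - 34 ≡ 15; y = λ·(17 - 15) - 14 ≡ 0. → (15, 0)
3A: (15, 0) + (17, 14). λ = (14 - 0)/(17 - 15) ≡ 14/2 mod 23. 2⁻¹ ≡ 12 (mod 23) since 2·12 = 24 ≡ 1, so λ ≡ 7.
  x = λ² - 15 - 17 = 49 - 32 ≡ 17; y = λ·(15 - 17) - 0 ≡ 9. → (17, 9)
3A = (17, 9).
Finally 3A + B:
(17, 9) + (9, 0). λ = (0 - 9)/(9 - 17) ≡ 14/15 mod 23. 15⁻¹ ≡ 20 (mod 23), so λ ≡ 4.
  x = λ² - 17 - 9 = 16 - 26 ≡ 13; y = λ·(17 - 13) - 9 ≡ 7. → (13, 7)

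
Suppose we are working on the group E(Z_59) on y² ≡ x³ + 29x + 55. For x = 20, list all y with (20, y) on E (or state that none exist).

x³ + 29x + 55 = 8635 ≡ 21 (mod 59).
Square roots of 21 mod 59: 27 and 32 (since 27² = 729 ≡ 21).

27, 32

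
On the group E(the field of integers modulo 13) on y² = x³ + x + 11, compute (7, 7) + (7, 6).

The two points share x = 7 and their y-coordinates satisfy 7 + 6 ≡ 0 (mod 13), so they are inverses. Their sum is O.

O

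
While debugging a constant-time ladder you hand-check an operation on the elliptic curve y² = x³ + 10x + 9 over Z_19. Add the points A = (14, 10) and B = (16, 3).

(14, 10) + (16, 3). λ = (3 - 10)/(16 - 14) ≡ 12/2 mod 19. 2⁻¹ ≡ 10 (mod 19), so λ ≡ 6.
  x = λ² - 14 - 16 = 36 - 30 ≡ 6; y = λ·(14 - 6) - 10 ≡ 0. → (6, 0)

(6, 0)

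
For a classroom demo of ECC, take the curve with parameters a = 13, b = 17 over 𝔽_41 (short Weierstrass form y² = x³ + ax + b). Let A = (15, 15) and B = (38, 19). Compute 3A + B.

First 3A:
Repeated addition: build up to 3A.
2A: tangent at (15, 15): λ = (3·15² + 13)/(2·15) ≡ 32/30. 30⁻¹ ≡ 26 (mod 41), so λ ≡ 32·26 ≡ 12.
  x = λ² - 15 - 15 = 144 - 30 ≡ 32; y = λ·(15 - 32) - 15 ≡ 27. → (32, 27)
3A: (32, 27) + (15, 15). λ = (15 - 27)/(15 - 32) ≡ 29/24 mod 41. 24⁻¹ ≡ 12 (mod 41), so λ ≡ 20.
  x = λ² - 32 - 15 = 400 - 47 ≡ 25; y = λ·(32 - 25) - 27 ≡ 31. → (25, 31)
3A = (25, 31).
Finally 3A + B:
(25, 31) + (38, 19). λ = (19 - 31)/(38 - 25) ≡ 29/13 mod 41. 13⁻¹ ≡ 19 (mod 41), so λ ≡ 18.
  x = λ² - 25 - 38 = 324 - 63 ≡ 15; y = λ·(25 - 15) - 31 ≡ 26. → (15, 26)

(15, 26)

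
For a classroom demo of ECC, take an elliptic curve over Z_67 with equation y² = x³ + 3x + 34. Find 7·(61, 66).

(61, 66)

Write G = (61, 66).
Repeated addition: build up to 7G.
2G: tangent at (61, 66): λ = (3·61² + 3)/(2·66) ≡ 44/65. 65⁻¹ ≡ 33 (mod 67) since 65·33 = 2145 ≡ 1, so λ ≡ 44·33 ≡ 45.
  x = λ² - 61 - 61 = 2025 - 122 ≡ 27; y = λ·(61 - 27) - 66 ≡ 57. → (27, 57)
3G: (27, 57) + (61, 66). λ = (66 - 57)/(61 - 27) ≡ 9/34 mod 67. 34⁻¹ ≡ 2 (mod 67), so λ ≡ 18.
  x = λ² - 27 - 61 = 324 - 88 ≡ 35; y = λ·(27 - 35) - 57 ≡ 0. → (35, 0)
4G: (35, 0) + (61, 66). λ = (66 - 0)/(61 - 35) ≡ 66/26 mod 67. 26⁻¹ ≡ 49 (mod 67), so λ ≡ 18.
  x = λ² - 35 - 61 = 324 - 96 ≡ 27; y = λ·(35 - 27) - 0 ≡ 10. → (27, 10)
5G: (27, 10) + (61, 66). λ = (66 - 10)/(61 - 27) ≡ 56/34 mod 67. 34⁻¹ ≡ 2 (mod 67), so λ ≡ 45.
  x = λ² - 27 - 61 = 2025 - 88 ≡ 61; y = λ·(27 - 61) - 10 ≡ 1. → (61, 1)
6G: (61, 1) + (61, 66): same x and y₁ ≡ -y₂, so the sum is O.
7G: O + (61, 66) = (61, 66) (identity).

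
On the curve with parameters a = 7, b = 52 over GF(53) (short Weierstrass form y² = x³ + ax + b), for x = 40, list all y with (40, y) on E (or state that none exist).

x³ + 7x + 52 = 64332 ≡ 43 (mod 53).
Square roots of 43 mod 53: 19 and 34 (since 19² = 361 ≡ 43).

19, 34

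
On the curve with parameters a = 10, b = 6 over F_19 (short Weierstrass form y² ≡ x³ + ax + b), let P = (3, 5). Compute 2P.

tangent at (3, 5): λ = (3·3² + 10)/(2·5) ≡ 18/10. 10⁻¹ ≡ 2 (mod 19), so λ ≡ 18·2 ≡ 17.
  x = λ² - 3 - 3 = 289 - 6 ≡ 17; y = λ·(3 - 17) - 5 ≡ 4. → (17, 4)

(17, 4)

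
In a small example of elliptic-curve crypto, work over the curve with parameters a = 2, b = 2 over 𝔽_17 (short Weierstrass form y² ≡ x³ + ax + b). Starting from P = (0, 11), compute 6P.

Repeated addition: build up to 6P.
2P: tangent at (0, 11): λ = (3·0² + 2)/(2·11) ≡ 2/5. 5⁻¹ ≡ 7 (mod 17), so λ ≡ 2·7 ≡ 14.
  x = λ² - 0 - 0 = 196 - 0 ≡ 9; y = λ·(0 - 9) - 11 ≡ 16. → (9, 16)
3P: (9, 16) + (0, 11). λ = (11 - 16)/(0 - 9) ≡ 12/8 mod 17. 8⁻¹ ≡ 15 (mod 17) since 8·15 = 120 ≡ 1, so λ ≡ 10.
  x = λ² - 9 - 0 = 100 - 9 ≡ 6; y = λ·(9 - 6) - 16 ≡ 14. → (6, 14)
4P: (6, 14) + (0, 11). λ = (11 - 14)/(0 - 6) ≡ 14/11 mod 17. 11⁻¹ ≡ 14 (mod 17) since 11·14 = 154 ≡ 1, so λ ≡ 9.
  x = λ² - 6 - 0 = 81 - 6 ≡ 7; y = λ·(6 - 7) - 14 ≡ 11. → (7, 11)
5P: (7, 11) + (0, 11). λ = (11 - 11)/(0 - 7) ≡ 0/10 mod 17. 10⁻¹ ≡ 12 (mod 17), so λ ≡ 0.
  x = λ² - 7 - 0 = 0 - 7 ≡ 10; y = λ·(7 - 10) - 11 ≡ 6. → (10, 6)
6P: (10, 6) + (0, 11). λ = (11 - 6)/(0 - 10) ≡ 5/7 mod 17. 7⁻¹ ≡ 5 (mod 17) since 7·5 = 35 ≡ 1, so λ ≡ 8.
  x = λ² - 10 - 0 = 64 - 10 ≡ 3; y = λ·(10 - 3) - 6 ≡ 16. → (3, 16)

(3, 16)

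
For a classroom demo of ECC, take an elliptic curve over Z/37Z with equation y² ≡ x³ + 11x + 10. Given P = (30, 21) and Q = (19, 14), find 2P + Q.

First 2P:
Repeated addition: build up to 2P.
2P: tangent at (30, 21): λ = (3·30² + 11)/(2·21) ≡ 10/5. 5⁻¹ ≡ 15 (mod 37), so λ ≡ 10·15 ≡ 2.
  x = λ² - 30 - 30 = 4 - 60 ≡ 18; y = λ·(30 - 18) - 21 ≡ 3. → (18, 3)
2P = (18, 3).
Finally 2P + Q:
(18, 3) + (19, 14). λ = (14 - 3)/(19 - 18) ≡ 11/1 mod 37. 1⁻¹ ≡ 1 (mod 37) since 1·1 = 1 ≡ 1, so λ ≡ 11.
  x = λ² - 18 - 19 = 121 - 37 ≡ 10; y = λ·(18 - 10) - 3 ≡ 11. → (10, 11)

(10, 11)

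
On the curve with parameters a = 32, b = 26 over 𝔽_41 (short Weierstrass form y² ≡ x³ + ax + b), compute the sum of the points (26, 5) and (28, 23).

(27, 27)

(26, 5) + (28, 23). λ = (23 - 5)/(28 - 26) ≡ 18/2 mod 41. 2⁻¹ ≡ 21 (mod 41), so λ ≡ 9.
  x = λ² - 26 - 28 = 81 - 54 ≡ 27; y = λ·(26 - 27) - 5 ≡ 27. → (27, 27)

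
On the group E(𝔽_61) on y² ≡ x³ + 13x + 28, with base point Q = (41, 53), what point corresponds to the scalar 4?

Repeated addition: build up to 4Q.
2Q: tangent at (41, 53): λ = (3·41² + 13)/(2·53) ≡ 54/45. 45⁻¹ ≡ 19 (mod 61), so λ ≡ 54·19 ≡ 50.
  x = λ² - 41 - 41 = 2500 - 82 ≡ 39; y = λ·(41 - 39) - 53 ≡ 47. → (39, 47)
3Q: (39, 47) + (41, 53). λ = (53 - 47)/(41 - 39) ≡ 6/2 mod 61. 2⁻¹ ≡ 31 (mod 61) since 2·31 = 62 ≡ 1, so λ ≡ 3.
  x = λ² - 39 - 41 = 9 - 80 ≡ 51; y = λ·(39 - 51) - 47 ≡ 39. → (51, 39)
4Q: (51, 39) + (41, 53). λ = (53 - 39)/(41 - 51) ≡ 14/51 mod 61. 51⁻¹ ≡ 6 (mod 61) since 51·6 = 306 ≡ 1, so λ ≡ 23.
  x = λ² - 51 - 41 = 529 - 92 ≡ 10; y = λ·(51 - 10) - 39 ≡ 50. → (10, 50)

(10, 50)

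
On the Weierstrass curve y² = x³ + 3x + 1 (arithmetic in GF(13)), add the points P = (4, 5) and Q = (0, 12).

(4, 5) + (0, 12). λ = (12 - 5)/(0 - 4) ≡ 7/9 mod 13. 9⁻¹ ≡ 3 (mod 13), so λ ≡ 8.
  x = λ² - 4 - 0 = 64 - 4 ≡ 8; y = λ·(4 - 8) - 5 ≡ 2. → (8, 2)

(8, 2)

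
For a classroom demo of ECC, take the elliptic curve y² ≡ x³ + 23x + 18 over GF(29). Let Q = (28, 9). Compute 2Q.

(27, 15)

tangent at (28, 9): λ = (3·28² + 23)/(2·9) ≡ 26/18. 18⁻¹ ≡ 21 (mod 29) since 18·21 = 378 ≡ 1, so λ ≡ 26·21 ≡ 24.
  x = λ² - 28 - 28 = 576 - 56 ≡ 27; y = λ·(28 - 27) - 9 ≡ 15. → (27, 15)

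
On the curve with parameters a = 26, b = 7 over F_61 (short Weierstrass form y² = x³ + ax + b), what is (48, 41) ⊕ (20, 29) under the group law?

(48, 41) + (20, 29). λ = (29 - 41)/(20 - 48) ≡ 49/33 mod 61. 33⁻¹ ≡ 37 (mod 61), so λ ≡ 44.
  x = λ² - 48 - 20 = 1936 - 68 ≡ 38; y = λ·(48 - 38) - 41 ≡ 33. → (38, 33)

(38, 33)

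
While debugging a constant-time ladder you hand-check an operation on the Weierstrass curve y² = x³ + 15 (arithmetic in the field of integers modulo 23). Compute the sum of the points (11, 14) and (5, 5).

(11, 14) + (5, 5). λ = (5 - 14)/(5 - 11) ≡ 14/17 mod 23. 17⁻¹ ≡ 19 (mod 23), so λ ≡ 13.
  x = λ² - 11 - 5 = 169 - 16 ≡ 15; y = λ·(11 - 15) - 14 ≡ 3. → (15, 3)

(15, 3)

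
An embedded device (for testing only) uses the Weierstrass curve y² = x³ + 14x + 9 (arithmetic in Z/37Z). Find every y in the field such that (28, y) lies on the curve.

none

x³ + 14x + 9 = 22353 ≡ 5 (mod 37).
5 is a non-residue mod 37; no y exists.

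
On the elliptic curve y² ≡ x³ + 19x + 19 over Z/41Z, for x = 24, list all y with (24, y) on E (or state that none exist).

20, 21

x³ + 19x + 19 = 14299 ≡ 31 (mod 41).
Square roots of 31 mod 41: 20 and 21 (since 20² = 400 ≡ 31).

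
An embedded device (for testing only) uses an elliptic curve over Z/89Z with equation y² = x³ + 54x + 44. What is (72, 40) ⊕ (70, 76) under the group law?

(4, 71)

(72, 40) + (70, 76). λ = (76 - 40)/(70 - 72) ≡ 36/87 mod 89. 87⁻¹ ≡ 44 (mod 89), so λ ≡ 71.
  x = λ² - 72 - 70 = 5041 - 142 ≡ 4; y = λ·(72 - 4) - 40 ≡ 71. → (4, 71)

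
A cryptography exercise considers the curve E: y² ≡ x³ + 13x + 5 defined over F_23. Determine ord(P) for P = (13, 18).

12

2P: tangent at (13, 18): λ = (3·13² + 13)/(2·18) ≡ 14/13. 13⁻¹ ≡ 16 (mod 23), so λ ≡ 14·16 ≡ 17.
  x = λ² - 13 - 13 = 289 - 26 ≡ 10; y = λ·(13 - 10) - 18 ≡ 10. → (10, 10)
3P: (10, 10) + (13, 18). λ = (18 - 10)/(13 - 10) ≡ 8/3 mod 23. 3⁻¹ ≡ 8 (mod 23) since 3·8 = 24 ≡ 1, so λ ≡ 18.
  x = λ² - 10 - 13 = 324 - 23 ≡ 2; y = λ·(10 - 2) - 10 ≡ 19. → (2, 19)
4P: (2, 19) + (13, 18). λ = (18 - 19)/(13 - 2) ≡ 22/11 mod 23. 11⁻¹ ≡ 21 (mod 23), so λ ≡ 2.
  x = λ² - 2 - 13 = 4 - 15 ≡ 12; y = λ·(2 - 12) - 19 ≡ 7. → (12, 7)
5P: (12, 7) + (13, 18). λ = (18 - 7)/(13 - 12) ≡ 11/1 mod 23. 1⁻¹ ≡ 1 (mod 23), so λ ≡ 11.
  x = λ² - 12 - 13 = 121 - 25 ≡ 4; y = λ·(12 - 4) - 7 ≡ 12. → (4, 12)
6P: (4, 12) + (13, 18). λ = (18 - 12)/(13 - 4) ≡ 6/9 mod 23. 9⁻¹ ≡ 18 (mod 23), so λ ≡ 16.
  x = λ² - 4 - 13 = 256 - 17 ≡ 9; y = λ·(4 - 9) - 12 ≡ 0. → (9, 0)
7P: (9, 0) + (13, 18). λ = (18 - 0)/(13 - 9) ≡ 18/4 mod 23. 4⁻¹ ≡ 6 (mod 23), so λ ≡ 16.
  x = λ² - 9 - 13 = 256 - 22 ≡ 4; y = λ·(9 - 4) - 0 ≡ 11. → (4, 11)
8P: (4, 11) + (13, 18). λ = (18 - 11)/(13 - 4) ≡ 7/9 mod 23. 9⁻¹ ≡ 18 (mod 23), so λ ≡ 11.
  x = λ² - 4 - 13 = 121 - 17 ≡ 12; y = λ·(4 - 12) - 11 ≡ 16. → (12, 16)
9P: (12, 16) + (13, 18). λ = (18 - 16)/(13 - 12) ≡ 2/1 mod 23. 1⁻¹ ≡ 1 (mod 23), so λ ≡ 2.
  x = λ² - 12 - 13 = 4 - 25 ≡ 2; y = λ·(12 - 2) - 16 ≡ 4. → (2, 4)
10P: (2, 4) + (13, 18). λ = (18 - 4)/(13 - 2) ≡ 14/11 mod 23. 11⁻¹ ≡ 21 (mod 23), so λ ≡ 18.
  x = λ² - 2 - 13 = 324 - 15 ≡ 10; y = λ·(2 - 10) - 4 ≡ 13. → (10, 13)
11P: (10, 13) + (13, 18). λ = (18 - 13)/(13 - 10) ≡ 5/3 mod 23. 3⁻¹ ≡ 8 (mod 23) since 3·8 = 24 ≡ 1, so λ ≡ 17.
  x = λ² - 10 - 13 = 289 - 23 ≡ 13; y = λ·(10 - 13) - 13 ≡ 5. → (13, 5)
12P: (13, 5) + (13, 18): same x and y₁ ≡ -y₂, so the sum is 𝒪.
12P = 𝒪, so the order is 12.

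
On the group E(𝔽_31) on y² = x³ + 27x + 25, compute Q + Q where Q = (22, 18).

tangent at (22, 18): λ = (3·22² + 27)/(2·18) ≡ 22/5. 5⁻¹ ≡ 25 (mod 31), so λ ≡ 22·25 ≡ 23.
  x = λ² - 22 - 22 = 529 - 44 ≡ 20; y = λ·(22 - 20) - 18 ≡ 28. → (20, 28)

(20, 28)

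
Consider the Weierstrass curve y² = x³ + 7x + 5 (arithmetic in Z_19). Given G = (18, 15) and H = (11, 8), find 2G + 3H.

First 2G:
Repeated addition: build up to 2G.
2G: tangent at (18, 15): λ = (3·18² + 7)/(2·15) ≡ 10/11. 11⁻¹ ≡ 7 (mod 19) since 11·7 = 77 ≡ 1, so λ ≡ 10·7 ≡ 13.
  x = λ² - 18 - 18 = 169 - 36 ≡ 0; y = λ·(18 - 0) - 15 ≡ 10. → (0, 10)
2G = (0, 10).
Next 3H:
Repeated addition: build up to 3H.
2H: tangent at (11, 8): λ = (3·11² + 7)/(2·8) ≡ 9/16. 16⁻¹ ≡ 6 (mod 19), so λ ≡ 9·6 ≡ 16.
  x = λ² - 11 - 11 = 256 - 22 ≡ 6; y = λ·(11 - 6) - 8 ≡ 15. → (6, 15)
3H: (6, 15) + (11, 8). λ = (8 - 15)/(11 - 6) ≡ 12/5 mod 19. 5⁻¹ ≡ 4 (mod 19), so λ ≡ 10.
  x = λ² - 6 - 11 = 100 - 17 ≡ 7; y = λ·(6 - 7) - 15 ≡ 13. → (7, 13)
3H = (7, 13).
Finally 2G + 3H:
(0, 10) + (7, 13). λ = (13 - 10)/(7 - 0) ≡ 3/7 mod 19. 7⁻¹ ≡ 11 (mod 19), so λ ≡ 14.
  x = λ² - 0 - 7 = 196 - 7 ≡ 18; y = λ·(0 - 18) - 10 ≡ 4. → (18, 4)

(18, 4)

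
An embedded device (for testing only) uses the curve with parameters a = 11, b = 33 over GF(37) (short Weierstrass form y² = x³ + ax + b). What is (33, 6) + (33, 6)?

tangent at (33, 6): λ = (3·33² + 11)/(2·6) ≡ 22/12. 12⁻¹ ≡ 34 (mod 37), so λ ≡ 22·34 ≡ 8.
  x = λ² - 33 - 33 = 64 - 66 ≡ 35; y = λ·(33 - 35) - 6 ≡ 15. → (35, 15)

(35, 15)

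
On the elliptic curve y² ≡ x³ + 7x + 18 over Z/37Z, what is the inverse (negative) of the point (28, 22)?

(28, 15)

-(28, 22) = (28, -22 mod 37) = (28, 15).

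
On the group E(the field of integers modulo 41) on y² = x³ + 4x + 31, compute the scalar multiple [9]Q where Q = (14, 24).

(0, 20)

Double-and-add on 9 = (1001)₂. Start with Q = (14, 24) for the leading 1-bit.
double: tangent at (14, 24): λ = (3·14² + 4)/(2·24) ≡ 18/7. 7⁻¹ ≡ 6 (mod 41) since 7·6 = 42 ≡ 1, so λ ≡ 18·6 ≡ 26.
  x = λ² - 14 - 14 = 676 - 28 ≡ 33; y = λ·(14 - 33) - 24 ≡ 15. → (33, 15)
double: tangent at (33, 15): λ = (3·33² + 4)/(2·15) ≡ 32/30. 30⁻¹ ≡ 26 (mod 41) since 30·26 = 780 ≡ 1, so λ ≡ 32·26 ≡ 12.
  x = λ² - 33 - 33 = 144 - 66 ≡ 37; y = λ·(33 - 37) - 15 ≡ 19. → (37, 19)
double: tangent at (37, 19): λ = (3·37² + 4)/(2·19) ≡ 11/38. 38⁻¹ ≡ 27 (mod 41), so λ ≡ 11·27 ≡ 10.
  x = λ² - 37 - 37 = 100 - 74 ≡ 26; y = λ·(37 - 26) - 19 ≡ 9. → (26, 9)
add Q: (26, 9) + (14, 24). λ = (24 - 9)/(14 - 26) ≡ 15/29 mod 41. 29⁻¹ ≡ 17 (mod 41) since 29·17 = 493 ≡ 1, so λ ≡ 9.
  x = λ² - 26 - 14 = 81 - 40 ≡ 0; y = λ·(26 - 0) - 9 ≡ 20. → (0, 20)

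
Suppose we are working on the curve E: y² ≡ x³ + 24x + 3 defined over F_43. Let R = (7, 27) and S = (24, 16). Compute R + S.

(7, 27) + (24, 16). λ = (16 - 27)/(24 - 7) ≡ 32/17 mod 43. 17⁻¹ ≡ 38 (mod 43), so λ ≡ 12.
  x = λ² - 7 - 24 = 144 - 31 ≡ 27; y = λ·(7 - 27) - 27 ≡ 34. → (27, 34)

(27, 34)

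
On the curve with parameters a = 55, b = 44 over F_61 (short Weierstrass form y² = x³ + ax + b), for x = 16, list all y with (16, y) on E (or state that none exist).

none

x³ + 55x + 44 = 5020 ≡ 18 (mod 61).
18 is a non-residue mod 61; no y exists.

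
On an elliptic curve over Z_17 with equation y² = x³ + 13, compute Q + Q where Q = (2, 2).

tangent at (2, 2): λ = (3·2² + 0)/(2·2) ≡ 12/4. 4⁻¹ ≡ 13 (mod 17) since 4·13 = 52 ≡ 1, so λ ≡ 12·13 ≡ 3.
  x = λ² - 2 - 2 = 9 - 4 ≡ 5; y = λ·(2 - 5) - 2 ≡ 6. → (5, 6)

(5, 6)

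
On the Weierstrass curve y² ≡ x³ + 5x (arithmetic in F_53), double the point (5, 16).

(36, 39)

tangent at (5, 16): λ = (3·5² + 5)/(2·16) ≡ 27/32. 32⁻¹ ≡ 5 (mod 53), so λ ≡ 27·5 ≡ 29.
  x = λ² - 5 - 5 = 841 - 10 ≡ 36; y = λ·(5 - 36) - 16 ≡ 39. → (36, 39)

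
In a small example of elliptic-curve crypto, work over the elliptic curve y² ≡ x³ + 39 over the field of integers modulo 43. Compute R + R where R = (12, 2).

tangent at (12, 2): λ = (3·12² + 0)/(2·2) ≡ 2/4. 4⁻¹ ≡ 11 (mod 43), so λ ≡ 2·11 ≡ 22.
  x = λ² - 12 - 12 = 484 - 24 ≡ 30; y = λ·(12 - 30) - 2 ≡ 32. → (30, 32)

(30, 32)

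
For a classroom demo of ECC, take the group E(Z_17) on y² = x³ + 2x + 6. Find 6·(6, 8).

Write G = (6, 8).
Repeated addition: build up to 6G.
2G: tangent at (6, 8): λ = (3·6² + 2)/(2·8) ≡ 8/16. 16⁻¹ ≡ 16 (mod 17) since 16·16 = 256 ≡ 1, so λ ≡ 8·16 ≡ 9.
  x = λ² - 6 - 6 = 81 - 12 ≡ 1; y = λ·(6 - 1) - 8 ≡ 3. → (1, 3)
3G: (1, 3) + (6, 8). λ = (8 - 3)/(6 - 1) ≡ 5/5 mod 17. 5⁻¹ ≡ 7 (mod 17) since 5·7 = 35 ≡ 1, so λ ≡ 1.
  x = λ² - 1 - 6 = 1 - 7 ≡ 11; y = λ·(1 - 11) - 3 ≡ 4. → (11, 4)
4G: (11, 4) + (6, 8). λ = (8 - 4)/(6 - 11) ≡ 4/12 mod 17. 12⁻¹ ≡ 10 (mod 17) since 12·10 = 120 ≡ 1, so λ ≡ 6.
  x = λ² - 11 - 6 = 36 - 17 ≡ 2; y = λ·(11 - 2) - 4 ≡ 16. → (2, 16)
5G: (2, 16) + (6, 8). λ = (8 - 16)/(6 - 2) ≡ 9/4 mod 17. 4⁻¹ ≡ 13 (mod 17), so λ ≡ 15.
  x = λ² - 2 - 6 = 225 - 8 ≡ 13; y = λ·(2 - 13) - 16 ≡ 6. → (13, 6)
6G: (13, 6) + (6, 8). λ = (8 - 6)/(6 - 13) ≡ 2/10 mod 17. 10⁻¹ ≡ 12 (mod 17) since 10·12 = 120 ≡ 1, so λ ≡ 7.
  x = λ² - 13 - 6 = 49 - 19 ≡ 13; y = λ·(13 - 13) - 6 ≡ 11. → (13, 11)

(13, 11)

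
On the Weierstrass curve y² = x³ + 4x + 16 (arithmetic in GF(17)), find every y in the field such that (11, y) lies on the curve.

none

x³ + 4x + 16 = 1391 ≡ 14 (mod 17).
14 is a non-residue mod 17; no y exists.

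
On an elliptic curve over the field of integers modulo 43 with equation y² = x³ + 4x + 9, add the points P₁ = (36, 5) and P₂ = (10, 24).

(35, 29)

(36, 5) + (10, 24). λ = (24 - 5)/(10 - 36) ≡ 19/17 mod 43. 17⁻¹ ≡ 38 (mod 43), so λ ≡ 34.
  x = λ² - 36 - 10 = 1156 - 46 ≡ 35; y = λ·(36 - 35) - 5 ≡ 29. → (35, 29)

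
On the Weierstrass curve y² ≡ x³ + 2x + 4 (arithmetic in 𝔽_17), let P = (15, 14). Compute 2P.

(0, 2)

tangent at (15, 14): λ = (3·15² + 2)/(2·14) ≡ 14/11. 11⁻¹ ≡ 14 (mod 17), so λ ≡ 14·14 ≡ 9.
  x = λ² - 15 - 15 = 81 - 30 ≡ 0; y = λ·(15 - 0) - 14 ≡ 2. → (0, 2)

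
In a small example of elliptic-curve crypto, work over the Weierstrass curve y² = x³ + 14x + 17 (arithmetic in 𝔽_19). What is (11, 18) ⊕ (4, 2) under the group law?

(10, 6)

(11, 18) + (4, 2). λ = (2 - 18)/(4 - 11) ≡ 3/12 mod 19. 12⁻¹ ≡ 8 (mod 19), so λ ≡ 5.
  x = λ² - 11 - 4 = 25 - 15 ≡ 10; y = λ·(11 - 10) - 18 ≡ 6. → (10, 6)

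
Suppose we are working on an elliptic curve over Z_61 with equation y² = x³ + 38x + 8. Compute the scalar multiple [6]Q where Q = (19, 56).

Double-and-add on 6 = (110)₂. Start with Q = (19, 56) for the leading 1-bit.
double: tangent at (19, 56): λ = (3·19² + 38)/(2·56) ≡ 23/51. 51⁻¹ ≡ 6 (mod 61), so λ ≡ 23·6 ≡ 16.
  x = λ² - 19 - 19 = 256 - 38 ≡ 35; y = λ·(19 - 35) - 56 ≡ 54. → (35, 54)
add Q: (35, 54) + (19, 56). λ = (56 - 54)/(19 - 35) ≡ 2/45 mod 61. 45⁻¹ ≡ 19 (mod 61), so λ ≡ 38.
  x = λ² - 35 - 19 = 1444 - 54 ≡ 48; y = λ·(35 - 48) - 54 ≡ 1. → (48, 1)
double: tangent at (48, 1): λ = (3·48² + 38)/(2·1) ≡ 57/2. 2⁻¹ ≡ 31 (mod 61), so λ ≡ 57·31 ≡ 59.
  x = λ² - 48 - 48 = 3481 - 96 ≡ 30; y = λ·(48 - 30) - 1 ≡ 24. → (30, 24)

(30, 24)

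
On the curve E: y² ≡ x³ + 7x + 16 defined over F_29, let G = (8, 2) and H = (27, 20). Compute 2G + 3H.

First 2G:
Repeated addition: build up to 2G.
2G: tangent at (8, 2): λ = (3·8² + 7)/(2·2) ≡ 25/4. 4⁻¹ ≡ 22 (mod 29), so λ ≡ 25·22 ≡ 28.
  x = λ² - 8 - 8 = 784 - 16 ≡ 14; y = λ·(8 - 14) - 2 ≡ 4. → (14, 4)
2G = (14, 4).
Next 3H:
Repeated addition: build up to 3H.
2H: tangent at (27, 20): λ = (3·27² + 7)/(2·20) ≡ 19/11. 11⁻¹ ≡ 8 (mod 29) since 11·8 = 88 ≡ 1, so λ ≡ 19·8 ≡ 7.
  x = λ² - 27 - 27 = 49 - 54 ≡ 24; y = λ·(27 - 24) - 20 ≡ 1. → (24, 1)
3H: (24, 1) + (27, 20). λ = (20 - 1)/(27 - 24) ≡ 19/3 mod 29. 3⁻¹ ≡ 10 (mod 29), so λ ≡ 16.
  x = λ² - 24 - 27 = 256 - 51 ≡ 2; y = λ·(24 - 2) - 1 ≡ 3. → (2, 3)
3H = (2, 3).
Finally 2G + 3H:
(14, 4) + (2, 3). λ = (3 - 4)/(2 - 14) ≡ 28/17 mod 29. 17⁻¹ ≡ 12 (mod 29), so λ ≡ 17.
  x = λ² - 14 - 2 = 289 - 16 ≡ 12; y = λ·(14 - 12) - 4 ≡ 1. → (12, 1)

(12, 1)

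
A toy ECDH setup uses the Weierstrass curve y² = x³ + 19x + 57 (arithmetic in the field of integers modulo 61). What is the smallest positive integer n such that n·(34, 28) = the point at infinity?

10

2P: tangent at (34, 28): λ = (3·34² + 19)/(2·28) ≡ 10/56. 56⁻¹ ≡ 12 (mod 61) since 56·12 = 672 ≡ 1, so λ ≡ 10·12 ≡ 59.
  x = λ² - 34 - 34 = 3481 - 68 ≡ 58; y = λ·(34 - 58) - 28 ≡ 20. → (58, 20)
3P: (58, 20) + (34, 28). λ = (28 - 20)/(34 - 58) ≡ 8/37 mod 61. 37⁻¹ ≡ 33 (mod 61) since 37·33 = 1221 ≡ 1, so λ ≡ 20.
  x = λ² - 58 - 34 = 400 - 92 ≡ 3; y = λ·(58 - 3) - 20 ≡ 43. → (3, 43)
4P: (3, 43) + (34, 28). λ = (28 - 43)/(34 - 3) ≡ 46/31 mod 61. 31⁻¹ ≡ 2 (mod 61), so λ ≡ 31.
  x = λ² - 3 - 34 = 961 - 37 ≡ 9; y = λ·(3 - 9) - 43 ≡ 15. → (9, 15)
5P: (9, 15) + (34, 28). λ = (28 - 15)/(34 - 9) ≡ 13/25 mod 61. 25⁻¹ ≡ 22 (mod 61), so λ ≡ 42.
  x = λ² - 9 - 34 = 1764 - 43 ≡ 13; y = λ·(9 - 13) - 15 ≡ 0. → (13, 0)
6P: (13, 0) + (34, 28). λ = (28 - 0)/(34 - 13) ≡ 28/21 mod 61. 21⁻¹ ≡ 32 (mod 61) since 21·32 = 672 ≡ 1, so λ ≡ 42.
  x = λ² - 13 - 34 = 1764 - 47 ≡ 9; y = λ·(13 - 9) - 0 ≡ 46. → (9, 46)
7P: (9, 46) + (34, 28). λ = (28 - 46)/(34 - 9) ≡ 43/25 mod 61. 25⁻¹ ≡ 22 (mod 61), so λ ≡ 31.
  x = λ² - 9 - 34 = 961 - 43 ≡ 3; y = λ·(9 - 3) - 46 ≡ 18. → (3, 18)
8P: (3, 18) + (34, 28). λ = (28 - 18)/(34 - 3) ≡ 10/31 mod 61. 31⁻¹ ≡ 2 (mod 61), so λ ≡ 20.
  x = λ² - 3 - 34 = 400 - 37 ≡ 58; y = λ·(3 - 58) - 18 ≡ 41. → (58, 41)
9P: (58, 41) + (34, 28). λ = (28 - 41)/(34 - 58) ≡ 48/37 mod 61. 37⁻¹ ≡ 33 (mod 61), so λ ≡ 59.
  x = λ² - 58 - 34 = 3481 - 92 ≡ 34; y = λ·(58 - 34) - 41 ≡ 33. → (34, 33)
10P: (34, 33) + (34, 28): same x and y₁ ≡ -y₂, so the sum is the point at infinity.
10P = the point at infinity, so the order is 10.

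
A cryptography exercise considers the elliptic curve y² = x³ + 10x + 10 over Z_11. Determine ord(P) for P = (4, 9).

7

2P: tangent at (4, 9): λ = (3·4² + 10)/(2·9) ≡ 3/7. 7⁻¹ ≡ 8 (mod 11), so λ ≡ 3·8 ≡ 2.
  x = λ² - 4 - 4 = 4 - 8 ≡ 7; y = λ·(4 - 7) - 9 ≡ 7. → (7, 7)
3P: (7, 7) + (4, 9). λ = (9 - 7)/(4 - 7) ≡ 2/8 mod 11. 8⁻¹ ≡ 7 (mod 11), so λ ≡ 3.
  x = λ² - 7 - 4 = 9 - 11 ≡ 9; y = λ·(7 - 9) - 7 ≡ 9. → (9, 9)
4P: (9, 9) + (4, 9). λ = (9 - 9)/(4 - 9) ≡ 0/6 mod 11. 6⁻¹ ≡ 2 (mod 11), so λ ≡ 0.
  x = λ² - 9 - 4 = 0 - 13 ≡ 9; y = λ·(9 - 9) - 9 ≡ 2. → (9, 2)
5P: (9, 2) + (4, 9). λ = (9 - 2)/(4 - 9) ≡ 7/6 mod 11. 6⁻¹ ≡ 2 (mod 11), so λ ≡ 3.
  x = λ² - 9 - 4 = 9 - 13 ≡ 7; y = λ·(9 - 7) - 2 ≡ 4. → (7, 4)
6P: (7, 4) + (4, 9). λ = (9 - 4)/(4 - 7) ≡ 5/8 mod 11. 8⁻¹ ≡ 7 (mod 11) since 8·7 = 56 ≡ 1, so λ ≡ 2.
  x = λ² - 7 - 4 = 4 - 11 ≡ 4; y = λ·(7 - 4) - 4 ≡ 2. → (4, 2)
7P: (4, 2) + (4, 9): same x and y₁ ≡ -y₂, so the sum is ∞.
7P = ∞, so the order is 7.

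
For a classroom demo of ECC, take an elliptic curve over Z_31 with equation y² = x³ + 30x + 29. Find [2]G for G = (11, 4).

tangent at (11, 4): λ = (3·11² + 30)/(2·4) ≡ 21/8. 8⁻¹ ≡ 4 (mod 31) since 8·4 = 32 ≡ 1, so λ ≡ 21·4 ≡ 22.
  x = λ² - 11 - 11 = 484 - 22 ≡ 28; y = λ·(11 - 28) - 4 ≡ 25. → (28, 25)

(28, 25)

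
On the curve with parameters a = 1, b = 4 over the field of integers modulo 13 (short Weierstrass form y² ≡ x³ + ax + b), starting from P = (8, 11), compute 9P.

Double-and-add on 9 = (1001)₂. Start with P = (8, 11) for the leading 1-bit.
double: tangent at (8, 11): λ = (3·8² + 1)/(2·11) ≡ 11/9. 9⁻¹ ≡ 3 (mod 13), so λ ≡ 11·3 ≡ 7.
  x = λ² - 8 - 8 = 49 - 16 ≡ 7; y = λ·(8 - 7) - 11 ≡ 9. → (7, 9)
double: tangent at (7, 9): λ = (3·7² + 1)/(2·9) ≡ 5/5. 5⁻¹ ≡ 8 (mod 13), so λ ≡ 5·8 ≡ 1.
  x = λ² - 7 - 7 = 1 - 14 ≡ 0; y = λ·(7 - 0) - 9 ≡ 11. → (0, 11)
double: tangent at (0, 11): λ = (3·0² + 1)/(2·11) ≡ 1/9. 9⁻¹ ≡ 3 (mod 13), so λ ≡ 1·3 ≡ 3.
  x = λ² - 0 - 0 = 9 - 0 ≡ 9; y = λ·(0 - 9) - 11 ≡ 1. → (9, 1)
add P: (9, 1) + (8, 11). λ = (11 - 1)/(8 - 9) ≡ 10/12 mod 13. 12⁻¹ ≡ 12 (mod 13), so λ ≡ 3.
  x = λ² - 9 - 8 = 9 - 17 ≡ 5; y = λ·(9 - 5) - 1 ≡ 11. → (5, 11)

(5, 11)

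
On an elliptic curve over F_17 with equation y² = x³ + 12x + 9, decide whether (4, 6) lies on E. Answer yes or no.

yes

y² = 6² ≡ 2; x³ + 12x + 9 = 121 ≡ 2 (mod 17). 2 = 2.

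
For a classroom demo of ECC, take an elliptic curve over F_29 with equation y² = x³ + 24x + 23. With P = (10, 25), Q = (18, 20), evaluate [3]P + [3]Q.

First 3P:
Repeated addition: build up to 3P.
2P: tangent at (10, 25): λ = (3·10² + 24)/(2·25) ≡ 5/21. 21⁻¹ ≡ 18 (mod 29), so λ ≡ 5·18 ≡ 3.
  x = λ² - 10 - 10 = 9 - 20 ≡ 18; y = λ·(10 - 18) - 25 ≡ 9. → (18, 9)
3P: (18, 9) + (10, 25). λ = (25 - 9)/(10 - 18) ≡ 16/21 mod 29. 21⁻¹ ≡ 18 (mod 29) since 21·18 = 378 ≡ 1, so λ ≡ 27.
  x = λ² - 18 - 10 = 729 - 28 ≡ 5; y = λ·(18 - 5) - 9 ≡ 23. → (5, 23)
3P = (5, 23).
Next 3Q:
Repeated addition: build up to 3Q.
2Q: tangent at (18, 20): λ = (3·18² + 24)/(2·20) ≡ 10/11. 11⁻¹ ≡ 8 (mod 29) since 11·8 = 88 ≡ 1, so λ ≡ 10·8 ≡ 22.
  x = λ² - 18 - 18 = 484 - 36 ≡ 13; y = λ·(18 - 13) - 20 ≡ 3. → (13, 3)
3Q: (13, 3) + (18, 20). λ = (20 - 3)/(18 - 13) ≡ 17/5 mod 29. 5⁻¹ ≡ 6 (mod 29), so λ ≡ 15.
  x = λ² - 13 - 18 = 225 - 31 ≡ 20; y = λ·(13 - 20) - 3 ≡ 8. → (20, 8)
3Q = (20, 8).
Finally 3P + 3Q:
(5, 23) + (20, 8). λ = (8 - 23)/(20 - 5) ≡ 14/15 mod 29. 15⁻¹ ≡ 2 (mod 29) since 15·2 = 30 ≡ 1, so λ ≡ 28.
  x = λ² - 5 - 20 = 784 - 25 ≡ 5; y = λ·(5 - 5) - 23 ≡ 6. → (5, 6)

(5, 6)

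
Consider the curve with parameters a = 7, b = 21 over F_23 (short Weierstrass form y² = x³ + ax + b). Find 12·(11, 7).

(12, 19)

Write Q = (11, 7).
Repeated addition: build up to 12Q.
2Q: tangent at (11, 7): λ = (3·11² + 7)/(2·7) ≡ 2/14. 14⁻¹ ≡ 5 (mod 23), so λ ≡ 2·5 ≡ 10.
  x = λ² - 11 - 11 = 100 - 22 ≡ 9; y = λ·(11 - 9) - 7 ≡ 13. → (9, 13)
3Q: (9, 13) + (11, 7). λ = (7 - 13)/(11 - 9) ≡ 17/2 mod 23. 2⁻¹ ≡ 12 (mod 23), so λ ≡ 20.
  x = λ² - 9 - 11 = 400 - 20 ≡ 12; y = λ·(9 - 12) - 13 ≡ 19. → (12, 19)
4Q: (12, 19) + (11, 7). λ = (7 - 19)/(11 - 12) ≡ 11/22 mod 23. 22⁻¹ ≡ 22 (mod 23), so λ ≡ 12.
  x = λ² - 12 - 11 = 144 - 23 ≡ 6; y = λ·(12 - 6) - 19 ≡ 7. → (6, 7)
5Q: (6, 7) + (11, 7). λ = (7 - 7)/(11 - 6) ≡ 0/5 mod 23. 5⁻¹ ≡ 14 (mod 23) since 5·14 = 70 ≡ 1, so λ ≡ 0.
  x = λ² - 6 - 11 = 0 - 17 ≡ 6; y = λ·(6 - 6) - 7 ≡ 16. → (6, 16)
6Q: (6, 16) + (11, 7). λ = (7 - 16)/(11 - 6) ≡ 14/5 mod 23. 5⁻¹ ≡ 14 (mod 23) since 5·14 = 70 ≡ 1, so λ ≡ 12.
  x = λ² - 6 - 11 = 144 - 17 ≡ 12; y = λ·(6 - 12) - 16 ≡ 4. → (12, 4)
7Q: (12, 4) + (11, 7). λ = (7 - 4)/(11 - 12) ≡ 3/22 mod 23. 22⁻¹ ≡ 22 (mod 23), so λ ≡ 20.
  x = λ² - 12 - 11 = 400 - 23 ≡ 9; y = λ·(12 - 9) - 4 ≡ 10. → (9, 10)
8Q: (9, 10) + (11, 7). λ = (7 - 10)/(11 - 9) ≡ 20/2 mod 23. 2⁻¹ ≡ 12 (mod 23) since 2·12 = 24 ≡ 1, so λ ≡ 10.
  x = λ² - 9 - 11 = 100 - 20 ≡ 11; y = λ·(9 - 11) - 10 ≡ 16. → (11, 16)
9Q: (11, 16) + (11, 7): same x and y₁ ≡ -y₂, so the sum is ∞.
10Q: ∞ + (11, 7) = (11, 7) (identity).
11Q: tangent at (11, 7): λ = (3·11² + 7)/(2·7) ≡ 2/14. 14⁻¹ ≡ 5 (mod 23) since 14·5 = 70 ≡ 1, so λ ≡ 2·5 ≡ 10.
  x = λ² - 11 - 11 = 100 - 22 ≡ 9; y = λ·(11 - 9) - 7 ≡ 13. → (9, 13)
12Q: (9, 13) + (11, 7). λ = (7 - 13)/(11 - 9) ≡ 17/2 mod 23. 2⁻¹ ≡ 12 (mod 23) since 2·12 = 24 ≡ 1, so λ ≡ 20.
  x = λ² - 9 - 11 = 400 - 20 ≡ 12; y = λ·(9 - 12) - 13 ≡ 19. → (12, 19)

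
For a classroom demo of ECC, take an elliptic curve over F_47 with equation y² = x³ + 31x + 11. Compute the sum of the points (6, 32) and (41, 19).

(25, 14)

(6, 32) + (41, 19). λ = (19 - 32)/(41 - 6) ≡ 34/35 mod 47. 35⁻¹ ≡ 43 (mod 47), so λ ≡ 5.
  x = λ² - 6 - 41 = 25 - 47 ≡ 25; y = λ·(6 - 25) - 32 ≡ 14. → (25, 14)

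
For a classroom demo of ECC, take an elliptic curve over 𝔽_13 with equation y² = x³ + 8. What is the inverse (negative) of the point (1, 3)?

-(1, 3) = (1, -3 mod 13) = (1, 10).

(1, 10)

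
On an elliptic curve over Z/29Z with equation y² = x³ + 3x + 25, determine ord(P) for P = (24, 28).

2P: tangent at (24, 28): λ = (3·24² + 3)/(2·28) ≡ 20/27. 27⁻¹ ≡ 14 (mod 29), so λ ≡ 20·14 ≡ 19.
  x = λ² - 24 - 24 = 361 - 48 ≡ 23; y = λ·(24 - 23) - 28 ≡ 20. → (23, 20)
3P: (23, 20) + (24, 28). λ = (28 - 20)/(24 - 23) ≡ 8/1 mod 29. 1⁻¹ ≡ 1 (mod 29) since 1·1 = 1 ≡ 1, so λ ≡ 8.
  x = λ² - 23 - 24 = 64 - 47 ≡ 17; y = λ·(23 - 17) - 20 ≡ 28. → (17, 28)
4P: (17, 28) + (24, 28). λ = (28 - 28)/(24 - 17) ≡ 0/7 mod 29. 7⁻¹ ≡ 25 (mod 29), so λ ≡ 0.
  x = λ² - 17 - 24 = 0 - 41 ≡ 17; y = λ·(17 - 17) - 28 ≡ 1. → (17, 1)
5P: (17, 1) + (24, 28). λ = (28 - 1)/(24 - 17) ≡ 27/7 mod 29. 7⁻¹ ≡ 25 (mod 29) since 7·25 = 175 ≡ 1, so λ ≡ 8.
  x = λ² - 17 - 24 = 64 - 41 ≡ 23; y = λ·(17 - 23) - 1 ≡ 9. → (23, 9)
6P: (23, 9) + (24, 28). λ = (28 - 9)/(24 - 23) ≡ 19/1 mod 29. 1⁻¹ ≡ 1 (mod 29), so λ ≡ 19.
  x = λ² - 23 - 24 = 361 - 47 ≡ 24; y = λ·(23 - 24) - 9 ≡ 1. → (24, 1)
7P: (24, 1) + (24, 28): same x and y₁ ≡ -y₂, so the sum is ∞.
7P = ∞, so the order is 7.

7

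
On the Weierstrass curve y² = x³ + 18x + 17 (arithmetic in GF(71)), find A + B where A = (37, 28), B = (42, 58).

(37, 28) + (42, 58). λ = (58 - 28)/(42 - 37) ≡ 30/5 mod 71. 5⁻¹ ≡ 57 (mod 71) since 5·57 = 285 ≡ 1, so λ ≡ 6.
  x = λ² - 37 - 42 = 36 - 79 ≡ 28; y = λ·(37 - 28) - 28 ≡ 26. → (28, 26)

(28, 26)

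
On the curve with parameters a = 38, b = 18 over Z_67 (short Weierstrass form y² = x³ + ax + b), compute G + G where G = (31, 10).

(9, 34)

tangent at (31, 10): λ = (3·31² + 38)/(2·10) ≡ 40/20. 20⁻¹ ≡ 57 (mod 67), so λ ≡ 40·57 ≡ 2.
  x = λ² - 31 - 31 = 4 - 62 ≡ 9; y = λ·(31 - 9) - 10 ≡ 34. → (9, 34)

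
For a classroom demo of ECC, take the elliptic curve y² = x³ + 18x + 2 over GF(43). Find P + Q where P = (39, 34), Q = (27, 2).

(8, 20)

(39, 34) + (27, 2). λ = (2 - 34)/(27 - 39) ≡ 11/31 mod 43. 31⁻¹ ≡ 25 (mod 43), so λ ≡ 17.
  x = λ² - 39 - 27 = 289 - 66 ≡ 8; y = λ·(39 - 8) - 34 ≡ 20. → (8, 20)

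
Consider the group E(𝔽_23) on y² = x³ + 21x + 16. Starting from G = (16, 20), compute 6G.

Double-and-add on 6 = (110)₂. Start with G = (16, 20) for the leading 1-bit.
double: tangent at (16, 20): λ = (3·16² + 21)/(2·20) ≡ 7/17. 17⁻¹ ≡ 19 (mod 23) since 17·19 = 323 ≡ 1, so λ ≡ 7·19 ≡ 18.
  x = λ² - 16 - 16 = 324 - 32 ≡ 16; y = λ·(16 - 16) - 20 ≡ 3. → (16, 3)
add G: (16, 3) + (16, 20): same x and y₁ ≡ -y₂, so the sum is the point at infinity.
double: the point at infinity + the point at infinity = the point at infinity (identity).

O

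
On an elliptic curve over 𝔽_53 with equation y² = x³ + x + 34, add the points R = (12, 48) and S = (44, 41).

(12, 48) + (44, 41). λ = (41 - 48)/(44 - 12) ≡ 46/32 mod 53. 32⁻¹ ≡ 5 (mod 53), so λ ≡ 18.
  x = λ² - 12 - 44 = 324 - 56 ≡ 3; y = λ·(12 - 3) - 48 ≡ 8. → (3, 8)

(3, 8)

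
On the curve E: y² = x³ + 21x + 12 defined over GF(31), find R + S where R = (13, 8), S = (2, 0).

(5, 26)

(13, 8) + (2, 0). λ = (0 - 8)/(2 - 13) ≡ 23/20 mod 31. 20⁻¹ ≡ 14 (mod 31), so λ ≡ 12.
  x = λ² - 13 - 2 = 144 - 15 ≡ 5; y = λ·(13 - 5) - 8 ≡ 26. → (5, 26)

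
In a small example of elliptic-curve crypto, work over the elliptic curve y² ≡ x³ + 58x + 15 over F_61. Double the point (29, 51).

(19, 31)

tangent at (29, 51): λ = (3·29² + 58)/(2·51) ≡ 19/41. 41⁻¹ ≡ 3 (mod 61), so λ ≡ 19·3 ≡ 57.
  x = λ² - 29 - 29 = 3249 - 58 ≡ 19; y = λ·(29 - 19) - 51 ≡ 31. → (19, 31)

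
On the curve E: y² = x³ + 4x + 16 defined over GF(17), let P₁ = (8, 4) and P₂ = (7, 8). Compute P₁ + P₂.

(1, 2)

(8, 4) + (7, 8). λ = (8 - 4)/(7 - 8) ≡ 4/16 mod 17. 16⁻¹ ≡ 16 (mod 17) since 16·16 = 256 ≡ 1, so λ ≡ 13.
  x = λ² - 8 - 7 = 169 - 15 ≡ 1; y = λ·(8 - 1) - 4 ≡ 2. → (1, 2)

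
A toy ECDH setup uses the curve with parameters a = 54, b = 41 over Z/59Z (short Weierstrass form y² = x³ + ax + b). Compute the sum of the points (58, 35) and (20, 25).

(52, 38)

(58, 35) + (20, 25). λ = (25 - 35)/(20 - 58) ≡ 49/21 mod 59. 21⁻¹ ≡ 45 (mod 59) since 21·45 = 945 ≡ 1, so λ ≡ 22.
  x = λ² - 58 - 20 = 484 - 78 ≡ 52; y = λ·(58 - 52) - 35 ≡ 38. → (52, 38)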